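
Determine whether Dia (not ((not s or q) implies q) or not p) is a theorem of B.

Tableau for the negation not Dia (not ((not s or q) implies q) or not p):
1. not Dia (not ((not s or q) implies q) or not p), u
2. not (not ((not s or q) implies q) or not p), u
3. (not s or q) implies q, u
4. p, u
5. q, u
Accessibility: uRu
The negation has an open branch (countermodel exists).

No, not valid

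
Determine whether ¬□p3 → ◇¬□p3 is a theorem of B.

Tableau for the negation ¬(¬□p3 → ◇¬□p3):
1. ¬(¬□p3 → ◇¬□p3), w0
2. ¬□p3, w0
3. ¬◇¬□p3, w0
4. □p3, w0
5. p3, w0
6. ¬p3, w1
7. □p3, w1
8. p3, w1
Accessibility: w0Rw0, w0Rw1, w1Rw0, w1Rw1
Branch closes: p3 and ¬p3 both at w1.
All branches of the negation close; one closing branch shown above.

Yes, valid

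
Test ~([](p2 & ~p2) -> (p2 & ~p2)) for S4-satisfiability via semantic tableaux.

Unsatisfiable (every branch closes)

1. ~([](p2 & ~p2) -> (p2 & ~p2)), w0
2. [](p2 & ~p2), w0
3. ~(p2 & ~p2), w0
4. p2 & ~p2, w0
5. p2, w0
6. ~p2, w0
Accessibility: w0Rw0
Branch closes: p2 and ~p2 both at w0.
(One branch shown.) All branches close.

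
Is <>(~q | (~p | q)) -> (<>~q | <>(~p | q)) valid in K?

Tableau for the negation ~(<>(~q | (~p | q)) -> (<>~q | <>(~p | q))):
1. ~(<>(~q | (~p | q)) -> (<>~q | <>(~p | q))), u
2. <>(~q | (~p | q)), u   [~->-rule on 1]
3. ~(<>~q | <>(~p | q)), u   [~->-rule on 1]
4. ~<>~q, u   [~|-rule on 3]
5. ~<>(~p | q), u   [~|-rule on 3]
6. ~q | (~p | q), v   [<>-rule on 2: fresh world v, uRv]
7. q, v   [~<>-rule on 4 via uRv]
8. ~(~p | q), v   [~<>-rule on 5 via uRv]
9. p, v   [~|-rule on 8]
10. ~q, v   [~|-rule on 8]
Accessibility: uRv
Branch closes: q and ~q both at v.
Every branch of the negation's tableau closes; the branch above is one of them.

Valid in K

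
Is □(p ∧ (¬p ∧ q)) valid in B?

Tableau for the negation ¬□(p ∧ (¬p ∧ q)):
1. ¬□(p ∧ (¬p ∧ q)), w0
2. ¬(p ∧ (¬p ∧ q)), w1
3. ¬(¬p ∧ q), w1
4. ¬q, w1
Accessibility: w0Rw0, w0Rw1, w1Rw0, w1Rw1
The negation has an open branch (countermodel exists).

No, not valid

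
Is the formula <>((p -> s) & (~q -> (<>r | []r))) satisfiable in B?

1. <>((p -> s) & (~q -> (<>r | []r))), 0
2. (p -> s) & (~q -> (<>r | []r)), 1   [<>-rule on 1: fresh world 1, 0R1]
3. p -> s, 1   [&-rule on 2]
4. ~q -> (<>r | []r), 1   [&-rule on 2]
5. s, 1   [->-rule on 3 (branches; this branch)]
6. <>r | []r, 1   [->-rule on 4 (branches; this branch)]
7. []r, 1   [|-rule on 6 (branches; this branch)]
8. r, 0   [[]-rule on 7 via 1R0]
9. r, 1   [[]-rule on 7 via 1R1]
Accessibility: 0R0, 0R1, 1R0, 1R1

Satisfiable (open branch found)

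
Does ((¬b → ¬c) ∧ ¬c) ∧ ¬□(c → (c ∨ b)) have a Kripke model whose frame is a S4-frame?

1. ((¬b → ¬c) ∧ ¬c) ∧ ¬□(c → (c ∨ b)), w0
2. (¬b → ¬c) ∧ ¬c, w0
3. ¬□(c → (c ∨ b)), w0
4. ¬b → ¬c, w0
5. ¬c, w0
6. ¬(c → (c ∨ b)), w1
7. c, w1
8. ¬(c ∨ b), w1
9. ¬c, w1
10. ¬b, w1
Accessibility: w0Rw0, w0Rw1, w1Rw1
Branch closes: c and ¬c both at w1.
All branches of the tableau close; one closing branch shown above.

Unsatisfiable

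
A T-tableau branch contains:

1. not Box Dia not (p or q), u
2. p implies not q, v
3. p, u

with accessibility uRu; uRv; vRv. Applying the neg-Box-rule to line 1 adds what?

a fresh world w with uRw, and not Dia not (p or q) at w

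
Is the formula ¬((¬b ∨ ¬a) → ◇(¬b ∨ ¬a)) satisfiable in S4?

1. ¬((¬b ∨ ¬a) → ◇(¬b ∨ ¬a)), u
2. ¬b ∨ ¬a, u
3. ¬◇(¬b ∨ ¬a), u
4. ¬(¬b ∨ ¬a), u
5. b, u
6. a, u
7. ¬a, u
Accessibility: uRu
Branch closes: a and ¬a both at u.
Every branch closes; the branch above is one of them.

No, unsatisfiable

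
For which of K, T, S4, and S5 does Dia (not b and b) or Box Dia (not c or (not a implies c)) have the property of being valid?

T, S4, S5

T-tableau for the negation not (Dia (not b and b) or Box Dia (not c or (not a implies c))):
1. not (Dia (not b and b) or Box Dia (not c or (not a implies c))), 0
2. not Dia (not b and b), 0   [neg-or-rule on 1]
3. not Box Dia (not c or (not a implies c)), 0   [neg-or-rule on 1]
4. not (not b and b), 0   [neg-Dia-rule on 2 via 0R0]
5. not b, 0   [neg-and-rule on 4 (branches; this branch)]
6. not Dia (not c or (not a implies c)), 1   [neg-Box-rule on 3: fresh world 1, 0R1]
7. not (not b and b), 1   [neg-Dia-rule on 2 via 0R1]
8. not (not c or (not a implies c)), 1   [neg-Dia-rule on 6 via 1R1]
9. c, 1   [neg-or-rule on 8]
10. not (not a implies c), 1   [neg-or-rule on 8]
11. not a, 1   [neg-implies-rule on 10]
12. not c, 1   [neg-implies-rule on 10]
Accessibility: 0R0, 0R1, 1R1
Branch closes: c and not c both at 1.
Every branch closes (one shown): valid in T, hence also in S4, S5 (every theorem of T is a theorem of S4 and S5).
K-tableau for the negation not (Dia (not b and b) or Box Dia (not c or (not a implies c))):
1. not (Dia (not b and b) or Box Dia (not c or (not a implies c))), 0
2. not Dia (not b and b), 0   [neg-or-rule on 1]
3. not Box Dia (not c or (not a implies c)), 0   [neg-or-rule on 1]
4. not Dia (not c or (not a implies c)), 1   [neg-Box-rule on 3: fresh world 1, 0R1]
5. not (not b and b), 1   [neg-Dia-rule on 2 via 0R1]
6. not b, 1   [neg-and-rule on 5 (branches; this branch)]
Accessibility: 0R1
Complete open branch: countermodel on a K-frame, so not valid in K.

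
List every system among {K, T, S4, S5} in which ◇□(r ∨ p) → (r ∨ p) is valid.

S4-tableau for the negation ¬(◇□(r ∨ p) → (r ∨ p)):
1. ¬(◇□(r ∨ p) → (r ∨ p)), 0
2. ◇□(r ∨ p), 0
3. ¬(r ∨ p), 0
4. ¬r, 0
5. ¬p, 0
6. □(r ∨ p), 1
7. r ∨ p, 1
8. p, 1
Accessibility: 0R0, 0R1, 1R1
Complete open branch: countermodel on an S4-frame, so not valid in S4, nor in K, T (the same frame is also a K-frame and a T-frame).
S5-tableau for the negation ¬(◇□(r ∨ p) → (r ∨ p)):
1. ¬(◇□(r ∨ p) → (r ∨ p)), 0
2. ◇□(r ∨ p), 0
3. ¬(r ∨ p), 0
4. ¬r, 0
5. ¬p, 0
6. □(r ∨ p), 1
7. r ∨ p, 0
8. r ∨ p, 1
9. p, 0
Accessibility: 0R0, 0R1, 1R0, 1R1
Branch closes: p and ¬p both at 0.
Every branch closes (one shown): valid in S5.

S5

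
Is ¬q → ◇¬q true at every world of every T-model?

Valid

Tableau for the negation ¬(¬q → ◇¬q):
1. ¬(¬q → ◇¬q), 0
2. ¬q, 0
3. ¬◇¬q, 0
4. q, 0
Accessibility: 0R0
Branch closes: q and ¬q both at 0.
Every branch of the negation's tableau closes; the branch above is one of them.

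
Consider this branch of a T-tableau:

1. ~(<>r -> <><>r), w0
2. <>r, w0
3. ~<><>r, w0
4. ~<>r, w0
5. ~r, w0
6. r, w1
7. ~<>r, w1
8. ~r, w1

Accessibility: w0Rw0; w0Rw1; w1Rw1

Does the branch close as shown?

Both r and ~r appear at w1.

Closed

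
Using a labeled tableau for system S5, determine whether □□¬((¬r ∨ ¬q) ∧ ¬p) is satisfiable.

Satisfiable

1. □□¬((¬r ∨ ¬q) ∧ ¬p), u
2. □¬((¬r ∨ ¬q) ∧ ¬p), u   [□-rule on 1 via uRu]
3. ¬((¬r ∨ ¬q) ∧ ¬p), u   [□-rule on 2 via uRu]
4. p, u   [¬∧-rule on 3 (branches; this branch)]
Accessibility: uRu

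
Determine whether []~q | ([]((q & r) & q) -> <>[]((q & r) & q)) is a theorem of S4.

Yes, valid

Tableau for the negation ~([]~q | ([]((q & r) & q) -> <>[]((q & r) & q))):
1. ~([]~q | ([]((q & r) & q) -> <>[]((q & r) & q))), w0
2. ~[]~q, w0
3. ~([]((q & r) & q) -> <>[]((q & r) & q)), w0
4. []((q & r) & q), w0
5. ~<>[]((q & r) & q), w0
6. (q & r) & q, w0
7. q & r, w0
8. q, w0
9. r, w0
10. ~[]((q & r) & q), w0
11. q, w1
12. (q & r) & q, w1
13. q & r, w1
14. r, w1
15. ~[]((q & r) & q), w1
16. ~((q & r) & q), w2
17. (q & r) & q, w2
18. q & r, w2
19. q, w2
20. r, w2
21. ~[]((q & r) & q), w2
22. ~(q & r), w2
23. ~r, w2
Accessibility: w0Rw0, w0Rw1, w0Rw2, w1Rw1, w2Rw2
Branch closes: r and ~r both at w2.
Every branch of the negation's tableau closes; the branch above is one of them.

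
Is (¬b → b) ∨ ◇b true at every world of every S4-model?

No, not valid

Tableau for the negation ¬((¬b → b) ∨ ◇b):
1. ¬((¬b → b) ∨ ◇b), u
2. ¬(¬b → b), u
3. ¬◇b, u
4. ¬b, u
Accessibility: uRu
The negation has an open branch (countermodel exists).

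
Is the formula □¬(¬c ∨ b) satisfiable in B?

1. □¬(¬c ∨ b), w0
2. ¬(¬c ∨ b), w0
3. c, w0
4. ¬b, w0
Accessibility: w0Rw0

Satisfiable (open branch found)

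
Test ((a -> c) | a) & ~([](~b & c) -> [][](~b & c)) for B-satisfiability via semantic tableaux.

Satisfiable

1. ((a -> c) | a) & ~([](~b & c) -> [][](~b & c)), u
2. (a -> c) | a, u
3. ~([](~b & c) -> [][](~b & c)), u
4. [](~b & c), u
5. ~[][](~b & c), u
6. ~b & c, u
7. ~b, u
8. c, u
9. a, u
10. ~[](~b & c), v
11. ~b & c, v
12. ~b, v
13. c, v
14. ~(~b & c), w
15. ~c, w
Accessibility: uRu, uRv, vRu, vRv, vRw, wRv, wRw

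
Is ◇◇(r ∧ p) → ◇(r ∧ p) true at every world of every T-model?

Not valid

Tableau for the negation ¬(◇◇(r ∧ p) → ◇(r ∧ p)):
1. ¬(◇◇(r ∧ p) → ◇(r ∧ p)), 0
2. ◇◇(r ∧ p), 0   [¬→-rule on 1]
3. ¬◇(r ∧ p), 0   [¬→-rule on 1]
4. ¬(r ∧ p), 0   [¬◇-rule on 3 via 0R0]
5. ¬p, 0   [¬∧-rule on 4 (branches; this branch)]
6. ◇(r ∧ p), 1   [◇-rule on 2: fresh world 1, 0R1]
7. ¬(r ∧ p), 1   [¬◇-rule on 3 via 0R1]
8. ¬p, 1   [¬∧-rule on 7 (branches; this branch)]
9. r ∧ p, 2   [◇-rule on 6: fresh world 2, 1R2]
10. r, 2   [∧-rule on 9]
11. p, 2   [∧-rule on 9]
Accessibility: 0R0, 0R1, 1R1, 1R2, 2R2
The negation has an open branch (countermodel exists).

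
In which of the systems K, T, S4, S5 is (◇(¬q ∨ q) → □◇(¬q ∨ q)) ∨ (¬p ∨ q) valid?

T, S4, S5

T-tableau for the negation ¬((◇(¬q ∨ q) → □◇(¬q ∨ q)) ∨ (¬p ∨ q)):
1. ¬((◇(¬q ∨ q) → □◇(¬q ∨ q)) ∨ (¬p ∨ q)), w0
2. ¬(◇(¬q ∨ q) → □◇(¬q ∨ q)), w0
3. ¬(¬p ∨ q), w0
4. ◇(¬q ∨ q), w0
5. ¬□◇(¬q ∨ q), w0
6. p, w0
7. ¬q, w0
8. ¬q ∨ q, w1
9. q, w1
10. ¬◇(¬q ∨ q), w2
11. ¬(¬q ∨ q), w2
12. q, w2
13. ¬q, w2
Accessibility: w0Rw0, w0Rw1, w0Rw2, w1Rw1, w2Rw2
Branch closes: q and ¬q both at w2.
Every branch closes (one shown): valid in T, hence also in S4, S5 (every theorem of T is a theorem of S4 and S5).
K-tableau for the negation ¬((◇(¬q ∨ q) → □◇(¬q ∨ q)) ∨ (¬p ∨ q)):
1. ¬((◇(¬q ∨ q) → □◇(¬q ∨ q)) ∨ (¬p ∨ q)), w0
2. ¬(◇(¬q ∨ q) → □◇(¬q ∨ q)), w0
3. ¬(¬p ∨ q), w0
4. ◇(¬q ∨ q), w0
5. ¬□◇(¬q ∨ q), w0
6. p, w0
7. ¬q, w0
8. ¬q ∨ q, w1
9. q, w1
10. ¬◇(¬q ∨ q), w2
Accessibility: w0Rw1, w0Rw2
Complete open branch: countermodel on a K-frame, so not valid in K.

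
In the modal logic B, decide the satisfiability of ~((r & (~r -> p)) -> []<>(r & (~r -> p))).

1. ~((r & (~r -> p)) -> []<>(r & (~r -> p))), 0
2. r & (~r -> p), 0
3. ~[]<>(r & (~r -> p)), 0
4. r, 0
5. ~r -> p, 0
6. p, 0
7. ~<>(r & (~r -> p)), 1
8. ~(r & (~r -> p)), 0
9. ~(r & (~r -> p)), 1
10. ~(~r -> p), 0
11. ~r, 0
12. ~p, 0
Accessibility: 0R0, 0R1, 1R0, 1R1
Branch closes: r and ~r both at 0.
Every branch closes; the branch above is one of them.

Unsatisfiable (every branch closes)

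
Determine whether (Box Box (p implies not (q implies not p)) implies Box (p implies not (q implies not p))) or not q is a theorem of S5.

Tableau for the negation not ((Box Box (p implies not (q implies not p)) implies Box (p implies not (q implies not p))) or not q):
1. not ((Box Box (p implies not (q implies not p)) implies Box (p implies not (q implies not p))) or not q), w0
2. not (Box Box (p implies not (q implies not p)) implies Box (p implies not (q implies not p))), w0   [neg-or-rule on 1]
3. q, w0   [neg-or-rule on 1]
4. Box Box (p implies not (q implies not p)), w0   [neg-implies-rule on 2]
5. not Box (p implies not (q implies not p)), w0   [neg-implies-rule on 2]
6. Box (p implies not (q implies not p)), w0   [Box-rule on 4 via w0Rw0]
7. p implies not (q implies not p), w0   [Box-rule on 6 via w0Rw0]
8. not (q implies not p), w0   [implies-rule on 7 (branches; this branch)]
9. p, w0   [neg-implies-rule on 8]
10. not (p implies not (q implies not p)), w1   [neg-Box-rule on 5: fresh world w1, w0Rw1]
11. p, w1   [neg-implies-rule on 10]
12. q implies not p, w1   [neg-implies-rule on 10]
13. Box (p implies not (q implies not p)), w1   [Box-rule on 4 via w0Rw1]
14. p implies not (q implies not p), w1   [Box-rule on 6 via w0Rw1]
15. not q, w1   [implies-rule on 12 (branches; this branch)]
16. not (q implies not p), w1   [implies-rule on 14 (branches; this branch)]
17. q, w1   [neg-implies-rule on 16]
Accessibility: w0Rw0, w0Rw1, w1Rw0, w1Rw1
Branch closes: q and not q both at w1.
Every branch of the negation's tableau closes; the branch above is one of them.

Valid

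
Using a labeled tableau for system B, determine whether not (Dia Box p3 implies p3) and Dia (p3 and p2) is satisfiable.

1. not (Dia Box p3 implies p3) and Dia (p3 and p2), u
2. not (Dia Box p3 implies p3), u
3. Dia (p3 and p2), u
4. Dia Box p3, u
5. not p3, u
6. p3 and p2, v
7. p3, v
8. p2, v
9. Box p3, w
10. p3, u
Accessibility: uRu, uRv, uRw, vRu, vRv, wRu, wRw
Branch closes: p3 and not p3 both at u.
Every branch closes; the branch above is one of them.

No, unsatisfiable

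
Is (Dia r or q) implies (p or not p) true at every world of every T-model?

Yes, valid

Tableau for the negation not ((Dia r or q) implies (p or not p)):
1. not ((Dia r or q) implies (p or not p)), u
2. Dia r or q, u
3. not (p or not p), u
4. not p, u
5. p, u
Accessibility: uRu
Branch closes: p and not p both at u.
Every branch of the negation's tableau closes; the branch above is one of them.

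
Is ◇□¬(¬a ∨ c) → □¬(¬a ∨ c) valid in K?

Tableau for the negation ¬(◇□¬(¬a ∨ c) → □¬(¬a ∨ c)):
1. ¬(◇□¬(¬a ∨ c) → □¬(¬a ∨ c)), u
2. ◇□¬(¬a ∨ c), u   [¬→-rule on 1]
3. ¬□¬(¬a ∨ c), u   [¬→-rule on 1]
4. □¬(¬a ∨ c), v   [◇-rule on 2: fresh world v, uRv]
5. ¬a ∨ c, w   [¬□-rule on 3: fresh world w, uRw]
6. c, w   [∨-rule on 5 (branches; this branch)]
Accessibility: uRv, uRw
The negation has an open branch (countermodel exists).

Invalid (countermodel exists)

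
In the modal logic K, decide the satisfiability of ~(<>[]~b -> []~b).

Satisfiable

1. ~(<>[]~b -> []~b), 0
2. <>[]~b, 0   [~->-rule on 1]
3. ~[]~b, 0   [~->-rule on 1]
4. []~b, 1   [<>-rule on 2: fresh world 1, 0R1]
5. b, 2   [~[]-rule on 3: fresh world 2, 0R2]
Accessibility: 0R1, 0R2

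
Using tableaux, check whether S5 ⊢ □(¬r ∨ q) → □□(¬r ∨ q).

Yes, valid

Tableau for the negation ¬(□(¬r ∨ q) → □□(¬r ∨ q)):
1. ¬(□(¬r ∨ q) → □□(¬r ∨ q)), 0
2. □(¬r ∨ q), 0   [¬→-rule on 1]
3. ¬□□(¬r ∨ q), 0   [¬→-rule on 1]
4. ¬r ∨ q, 0   [□-rule on 2 via 0R0]
5. q, 0   [∨-rule on 4 (branches; this branch)]
6. ¬□(¬r ∨ q), 1   [¬□-rule on 3: fresh world 1, 0R1]
7. ¬r ∨ q, 1   [□-rule on 2 via 0R1]
8. q, 1   [∨-rule on 7 (branches; this branch)]
9. ¬(¬r ∨ q), 2   [¬□-rule on 6: fresh world 2, 1R2]
10. r, 2   [¬∨-rule on 9]
11. ¬q, 2   [¬∨-rule on 9]
12. ¬r ∨ q, 2   [□-rule on 2 via 0R2]
13. q, 2   [∨-rule on 12 (branches; this branch)]
Accessibility: 0R0, 0R1, 0R2, 1R0, 1R1, 1R2, 2R0, 2R1, 2R2
Branch closes: q and ¬q both at 2.
All branches of the negation close; one closing branch shown above.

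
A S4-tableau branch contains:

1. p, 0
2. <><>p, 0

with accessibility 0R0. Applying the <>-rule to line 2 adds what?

a fresh world 1 with 0R1, and <>p at 1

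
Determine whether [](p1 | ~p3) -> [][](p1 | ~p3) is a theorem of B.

Tableau for the negation ~([](p1 | ~p3) -> [][](p1 | ~p3)):
1. ~([](p1 | ~p3) -> [][](p1 | ~p3)), u
2. [](p1 | ~p3), u
3. ~[][](p1 | ~p3), u
4. p1 | ~p3, u
5. ~p3, u
6. ~[](p1 | ~p3), v
7. p1 | ~p3, v
8. ~p3, v
9. ~(p1 | ~p3), w
10. ~p1, w
11. p3, w
Accessibility: uRu, uRv, vRu, vRv, vRw, wRv, wRw
The negation has an open branch (countermodel exists).

No, not valid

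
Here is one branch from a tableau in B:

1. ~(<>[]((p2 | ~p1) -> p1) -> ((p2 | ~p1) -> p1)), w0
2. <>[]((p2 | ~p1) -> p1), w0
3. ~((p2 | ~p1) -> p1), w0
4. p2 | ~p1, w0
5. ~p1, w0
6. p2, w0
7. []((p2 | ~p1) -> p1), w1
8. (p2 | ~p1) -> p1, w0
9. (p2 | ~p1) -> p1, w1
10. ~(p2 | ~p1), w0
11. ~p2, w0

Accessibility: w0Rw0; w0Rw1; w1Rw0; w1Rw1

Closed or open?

Yes, closed

Both p2 and ~p2 appear at w0.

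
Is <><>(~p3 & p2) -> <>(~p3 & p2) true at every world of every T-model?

Tableau for the negation ~(<><>(~p3 & p2) -> <>(~p3 & p2)):
1. ~(<><>(~p3 & p2) -> <>(~p3 & p2)), 0
2. <><>(~p3 & p2), 0
3. ~<>(~p3 & p2), 0
4. ~(~p3 & p2), 0
5. ~p2, 0
6. <>(~p3 & p2), 1
7. ~(~p3 & p2), 1
8. ~p2, 1
9. ~p3 & p2, 2
10. ~p3, 2
11. p2, 2
Accessibility: 0R0, 0R1, 1R1, 1R2, 2R2
The negation has an open branch (countermodel exists).

Invalid (countermodel exists)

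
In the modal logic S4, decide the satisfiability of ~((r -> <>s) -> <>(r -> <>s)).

1. ~((r -> <>s) -> <>(r -> <>s)), w0
2. r -> <>s, w0
3. ~<>(r -> <>s), w0
4. ~(r -> <>s), w0
5. r, w0
6. ~<>s, w0
7. ~s, w0
8. <>s, w0
9. s, w1
10. ~(r -> <>s), w1
11. r, w1
12. ~<>s, w1
13. ~s, w1
Accessibility: w0Rw0, w0Rw1, w1Rw1
Branch closes: s and ~s both at w1.
All branches of the tableau close; one closing branch shown above.

Unsatisfiable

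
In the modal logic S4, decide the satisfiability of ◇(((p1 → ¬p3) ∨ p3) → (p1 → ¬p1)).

1. ◇(((p1 → ¬p3) ∨ p3) → (p1 → ¬p1)), u
2. ((p1 → ¬p3) ∨ p3) → (p1 → ¬p1), v   [◇-rule on 1: fresh world v, uRv]
3. p1 → ¬p1, v   [→-rule on 2 (branches; this branch)]
4. ¬p1, v   [→-rule on 3 (branches; this branch)]
Accessibility: uRu, uRv, vRv

Satisfiable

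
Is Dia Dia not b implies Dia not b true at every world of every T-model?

Tableau for the negation not (Dia Dia not b implies Dia not b):
1. not (Dia Dia not b implies Dia not b), u
2. Dia Dia not b, u
3. not Dia not b, u
4. b, u
5. Dia not b, v
6. b, v
7. not b, w
Accessibility: uRu, uRv, vRv, vRw, wRw
The negation has an open branch (countermodel exists).

Not valid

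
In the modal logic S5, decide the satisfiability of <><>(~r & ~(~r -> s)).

1. <><>(~r & ~(~r -> s)), 0
2. <>(~r & ~(~r -> s)), 1
3. ~r & ~(~r -> s), 2
4. ~r, 2
5. ~(~r -> s), 2
6. ~s, 2
Accessibility: 0R0, 0R1, 0R2, 1R0, 1R1, 1R2, 2R0, 2R1, 2R2

Satisfiable (open branch found)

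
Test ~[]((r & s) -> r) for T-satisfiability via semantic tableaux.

No, unsatisfiable

1. ~[]((r & s) -> r), w0
2. ~((r & s) -> r), w1
3. r & s, w1
4. ~r, w1
5. r, w1
6. s, w1
Accessibility: w0Rw0, w0Rw1, w1Rw1
Branch closes: r and ~r both at w1.
All branches of the tableau close; one closing branch shown above.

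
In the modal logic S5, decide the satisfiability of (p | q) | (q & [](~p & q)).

Yes, satisfiable

1. (p | q) | (q & [](~p & q)), u
2. q & [](~p & q), u
3. q, u
4. [](~p & q), u
5. ~p & q, u
6. ~p, u
Accessibility: uRu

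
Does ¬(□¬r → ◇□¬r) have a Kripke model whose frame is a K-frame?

1. ¬(□¬r → ◇□¬r), 0
2. □¬r, 0
3. ¬◇□¬r, 0

Satisfiable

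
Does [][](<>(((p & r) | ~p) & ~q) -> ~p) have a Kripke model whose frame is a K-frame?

1. [][](<>(((p & r) | ~p) & ~q) -> ~p), u

Satisfiable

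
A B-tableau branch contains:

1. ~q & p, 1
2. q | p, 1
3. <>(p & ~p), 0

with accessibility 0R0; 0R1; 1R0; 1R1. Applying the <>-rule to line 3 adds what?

a fresh world 2 with 0R2, and p & ~p at 2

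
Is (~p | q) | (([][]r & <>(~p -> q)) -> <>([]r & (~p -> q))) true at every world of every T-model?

Tableau for the negation ~((~p | q) | (([][]r & <>(~p -> q)) -> <>([]r & (~p -> q)))):
1. ~((~p | q) | (([][]r & <>(~p -> q)) -> <>([]r & (~p -> q)))), w0
2. ~(~p | q), w0
3. ~(([][]r & <>(~p -> q)) -> <>([]r & (~p -> q))), w0
4. p, w0
5. ~q, w0
6. [][]r & <>(~p -> q), w0
7. ~<>([]r & (~p -> q)), w0
8. [][]r, w0
9. <>(~p -> q), w0
10. ~([]r & (~p -> q)), w0
11. []r, w0
12. r, w0
13. ~[]r, w0
14. ~p -> q, w1
15. ~([]r & (~p -> q)), w1
16. []r, w1
17. r, w1
18. q, w1
19. ~[]r, w1
20. ~r, w2
21. ~([]r & (~p -> q)), w2
22. []r, w2
23. r, w2
Accessibility: w0Rw0, w0Rw1, w0Rw2, w1Rw1, w2Rw2
Branch closes: r and ~r both at w2.
All branches of the negation close; one closing branch shown above.

Valid in T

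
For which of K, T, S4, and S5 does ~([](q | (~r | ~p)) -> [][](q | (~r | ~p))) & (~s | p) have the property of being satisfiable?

S4-tableau for the formula:
1. ~([](q | (~r | ~p)) -> [][](q | (~r | ~p))) & (~s | p), u
2. ~([](q | (~r | ~p)) -> [][](q | (~r | ~p))), u   [&-rule on 1]
3. ~s | p, u   [&-rule on 1]
4. [](q | (~r | ~p)), u   [~->-rule on 2]
5. ~[][](q | (~r | ~p)), u   [~->-rule on 2]
6. q | (~r | ~p), u   [[]-rule on 4 via uRu]
7. p, u   [|-rule on 3 (branches; this branch)]
8. ~r | ~p, u   [|-rule on 6 (branches; this branch)]
9. ~r, u   [|-rule on 8 (branches; this branch)]
10. ~[](q | (~r | ~p)), v   [~[]-rule on 5: fresh world v, uRv]
11. q | (~r | ~p), v   [[]-rule on 4 via uRv]
12. ~r | ~p, v   [|-rule on 11 (branches; this branch)]
13. ~p, v   [|-rule on 12 (branches; this branch)]
14. ~(q | (~r | ~p)), w   [~[]-rule on 10: fresh world w, vRw]
15. ~q, w   [~|-rule on 14]
16. ~(~r | ~p), w   [~|-rule on 14]
17. r, w   [~|-rule on 16]
18. p, w   [~|-rule on 16]
19. q | (~r | ~p), w   [[]-rule on 4 via uRw]
20. ~r | ~p, w   [|-rule on 19 (branches; this branch)]
21. ~p, w   [|-rule on 20 (branches; this branch)]
Accessibility: uRu, uRv, uRw, vRv, vRw, wRw
Branch closes: p and ~p both at w.
Every branch closes (one shown): unsatisfiable in S4, hence also in S5 (every S5-frame is an S4-frame).
T-tableau for the formula:
1. ~([](q | (~r | ~p)) -> [][](q | (~r | ~p))) & (~s | p), u
2. ~([](q | (~r | ~p)) -> [][](q | (~r | ~p))), u   [&-rule on 1]
3. ~s | p, u   [&-rule on 1]
4. [](q | (~r | ~p)), u   [~->-rule on 2]
5. ~[][](q | (~r | ~p)), u   [~->-rule on 2]
6. q | (~r | ~p), u   [[]-rule on 4 via uRu]
7. p, u   [|-rule on 3 (branches; this branch)]
8. ~r | ~p, u   [|-rule on 6 (branches; this branch)]
9. ~r, u   [|-rule on 8 (branches; this branch)]
10. ~[](q | (~r | ~p)), v   [~[]-rule on 5: fresh world v, uRv]
11. q | (~r | ~p), v   [[]-rule on 4 via uRv]
12. ~r | ~p, v   [|-rule on 11 (branches; this branch)]
13. ~p, v   [|-rule on 12 (branches; this branch)]
14. ~(q | (~r | ~p)), w   [~[]-rule on 10: fresh world w, vRw]
15. ~q, w   [~|-rule on 14]
16. ~(~r | ~p), w   [~|-rule on 14]
17. r, w   [~|-rule on 16]
18. p, w   [~|-rule on 16]
Accessibility: uRu, uRv, vRv, vRw, wRw
Complete open branch: satisfiable in T, hence also in K (this T-model is also a K-model).

K, T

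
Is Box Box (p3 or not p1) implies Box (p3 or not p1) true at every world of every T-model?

Valid in T

Tableau for the negation not (Box Box (p3 or not p1) implies Box (p3 or not p1)):
1. not (Box Box (p3 or not p1) implies Box (p3 or not p1)), 0
2. Box Box (p3 or not p1), 0
3. not Box (p3 or not p1), 0
4. Box (p3 or not p1), 0
5. p3 or not p1, 0
6. not p1, 0
7. not (p3 or not p1), 1
8. not p3, 1
9. p1, 1
10. Box (p3 or not p1), 1
11. p3 or not p1, 1
12. not p1, 1
Accessibility: 0R0, 0R1, 1R1
Branch closes: p1 and not p1 both at 1.
All branches of the negation close; one closing branch shown above.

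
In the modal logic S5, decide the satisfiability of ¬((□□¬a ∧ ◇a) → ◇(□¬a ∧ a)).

1. ¬((□□¬a ∧ ◇a) → ◇(□¬a ∧ a)), u
2. □□¬a ∧ ◇a, u   [¬→-rule on 1]
3. ¬◇(□¬a ∧ a), u   [¬→-rule on 1]
4. □□¬a, u   [∧-rule on 2]
5. ◇a, u   [∧-rule on 2]
6. ¬(□¬a ∧ a), u   [¬◇-rule on 3 via uRu]
7. □¬a, u   [□-rule on 4 via uRu]
8. ¬a, u   [□-rule on 7 via uRu]
9. a, v   [◇-rule on 5: fresh world v, uRv]
10. ¬(□¬a ∧ a), v   [¬◇-rule on 3 via uRv]
11. □¬a, v   [□-rule on 4 via uRv]
12. ¬a, v   [□-rule on 7 via uRv]
Accessibility: uRu, uRv, vRu, vRv
Branch closes: a and ¬a both at v.
All branches of the tableau close; one closing branch shown above.

Unsatisfiable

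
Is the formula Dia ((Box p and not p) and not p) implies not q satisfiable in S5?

1. Dia ((Box p and not p) and not p) implies not q, 0
2. not q, 0
Accessibility: 0R0

Satisfiable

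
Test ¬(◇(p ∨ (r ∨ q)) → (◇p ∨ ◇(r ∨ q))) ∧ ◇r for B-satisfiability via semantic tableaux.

Unsatisfiable

1. ¬(◇(p ∨ (r ∨ q)) → (◇p ∨ ◇(r ∨ q))) ∧ ◇r, 0
2. ¬(◇(p ∨ (r ∨ q)) → (◇p ∨ ◇(r ∨ q))), 0
3. ◇r, 0
4. ◇(p ∨ (r ∨ q)), 0
5. ¬(◇p ∨ ◇(r ∨ q)), 0
6. ¬◇p, 0
7. ¬◇(r ∨ q), 0
8. ¬p, 0
9. ¬(r ∨ q), 0
10. ¬r, 0
11. ¬q, 0
12. r, 1
13. ¬p, 1
14. ¬(r ∨ q), 1
15. ¬r, 1
16. ¬q, 1
Accessibility: 0R0, 0R1, 1R0, 1R1
Branch closes: r and ¬r both at 1.
All branches of the tableau close; one closing branch shown above.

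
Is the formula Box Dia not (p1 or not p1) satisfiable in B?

1. Box Dia not (p1 or not p1), w0
2. Dia not (p1 or not p1), w0
3. not (p1 or not p1), w1
4. not p1, w1
5. p1, w1
Accessibility: w0Rw0, w0Rw1, w1Rw0, w1Rw1
Branch closes: p1 and not p1 both at w1.
Every branch closes; the branch above is one of them.

Unsatisfiable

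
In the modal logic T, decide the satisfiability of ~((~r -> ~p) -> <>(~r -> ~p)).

1. ~((~r -> ~p) -> <>(~r -> ~p)), u
2. ~r -> ~p, u   [~->-rule on 1]
3. ~<>(~r -> ~p), u   [~->-rule on 1]
4. ~(~r -> ~p), u   [~<>-rule on 3 via uRu]
5. ~r, u   [~->-rule on 4]
6. p, u   [~->-rule on 4]
7. ~p, u   [->-rule on 2 (branches; this branch)]
Accessibility: uRu
Branch closes: p and ~p both at u.
Every branch closes; the branch above is one of them.

No, unsatisfiable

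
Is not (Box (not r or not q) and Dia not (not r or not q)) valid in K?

Tableau for the negation Box (not r or not q) and Dia not (not r or not q):
1. Box (not r or not q) and Dia not (not r or not q), 0
2. Box (not r or not q), 0
3. Dia not (not r or not q), 0
4. not (not r or not q), 1
5. r, 1
6. q, 1
7. not r or not q, 1
8. not q, 1
Accessibility: 0R1
Branch closes: q and not q both at 1.
All branches of the negation close; one closing branch shown above.

Valid in K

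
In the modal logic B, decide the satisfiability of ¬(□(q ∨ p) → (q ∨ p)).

No, unsatisfiable

1. ¬(□(q ∨ p) → (q ∨ p)), u
2. □(q ∨ p), u
3. ¬(q ∨ p), u
4. ¬q, u
5. ¬p, u
6. q ∨ p, u
7. p, u
Accessibility: uRu
Branch closes: p and ¬p both at u.
All branches of the tableau close; one closing branch shown above.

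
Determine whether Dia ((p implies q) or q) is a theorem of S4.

Tableau for the negation not Dia ((p implies q) or q):
1. not Dia ((p implies q) or q), w0
2. not ((p implies q) or q), w0
3. not (p implies q), w0
4. not q, w0
5. p, w0
Accessibility: w0Rw0
The negation has an open branch (countermodel exists).

Invalid (countermodel exists)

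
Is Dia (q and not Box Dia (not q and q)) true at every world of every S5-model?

Not valid

Tableau for the negation not Dia (q and not Box Dia (not q and q)):
1. not Dia (q and not Box Dia (not q and q)), 0
2. not (q and not Box Dia (not q and q)), 0
3. not q, 0
Accessibility: 0R0
The negation has an open branch (countermodel exists).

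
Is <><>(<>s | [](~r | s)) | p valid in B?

No, not valid

Tableau for the negation ~(<><>(<>s | [](~r | s)) | p):
1. ~(<><>(<>s | [](~r | s)) | p), 0
2. ~<><>(<>s | [](~r | s)), 0   [~|-rule on 1]
3. ~p, 0   [~|-rule on 1]
4. ~<>(<>s | [](~r | s)), 0   [~<>-rule on 2 via 0R0]
5. ~(<>s | [](~r | s)), 0   [~<>-rule on 4 via 0R0]
6. ~<>s, 0   [~|-rule on 5]
7. ~[](~r | s), 0   [~|-rule on 5]
8. ~s, 0   [~<>-rule on 6 via 0R0]
9. ~(~r | s), 1   [~[]-rule on 7: fresh world 1, 0R1]
10. r, 1   [~|-rule on 9]
11. ~s, 1   [~|-rule on 9]
12. ~<>(<>s | [](~r | s)), 1   [~<>-rule on 2 via 0R1]
13. ~(<>s | [](~r | s)), 1   [~<>-rule on 4 via 0R1]
14. ~<>s, 1   [~|-rule on 13]
15. ~[](~r | s), 1   [~|-rule on 13]
16. ~(~r | s), 2   [~[]-rule on 15: fresh world 2, 1R2]
17. r, 2   [~|-rule on 16]
18. ~s, 2   [~|-rule on 16]
19. ~(<>s | [](~r | s)), 2   [~<>-rule on 12 via 1R2]
20. ~<>s, 2   [~|-rule on 19]
21. ~[](~r | s), 2   [~|-rule on 19]
22. ~(~r | s), 3   [~[]-rule on 21: fresh world 3, 2R3]
23. r, 3   [~|-rule on 22]
24. ~s, 3   [~|-rule on 22]
Accessibility: 0R0, 0R1, 1R0, 1R1, 1R2, 2R1, 2R2, 2R3, 3R2, 3R3
The negation has an open branch (countermodel exists).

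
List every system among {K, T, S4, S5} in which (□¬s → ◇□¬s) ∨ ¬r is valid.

T, S4, S5

K-tableau for the negation ¬((□¬s → ◇□¬s) ∨ ¬r):
1. ¬((□¬s → ◇□¬s) ∨ ¬r), u
2. ¬(□¬s → ◇□¬s), u
3. r, u
4. □¬s, u
5. ¬◇□¬s, u
Complete open branch: countermodel on a K-frame, so not valid in K.
T-tableau for the negation ¬((□¬s → ◇□¬s) ∨ ¬r):
1. ¬((□¬s → ◇□¬s) ∨ ¬r), u
2. ¬(□¬s → ◇□¬s), u
3. r, u
4. □¬s, u
5. ¬◇□¬s, u
6. ¬s, u
7. ¬□¬s, u
8. s, v
9. ¬s, v
Accessibility: uRu, uRv, vRv
Branch closes: s and ¬s both at v.
Every branch closes (one shown): valid in T, hence also in S4, S5 (every theorem of T is a theorem of S4 and S5).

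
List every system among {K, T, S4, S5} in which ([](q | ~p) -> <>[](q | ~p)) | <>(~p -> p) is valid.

T, S4, S5

K-tableau for the negation ~(([](q | ~p) -> <>[](q | ~p)) | <>(~p -> p)):
1. ~(([](q | ~p) -> <>[](q | ~p)) | <>(~p -> p)), 0
2. ~([](q | ~p) -> <>[](q | ~p)), 0
3. ~<>(~p -> p), 0
4. [](q | ~p), 0
5. ~<>[](q | ~p), 0
Complete open branch: countermodel on a K-frame, so not valid in K.
T-tableau for the negation ~(([](q | ~p) -> <>[](q | ~p)) | <>(~p -> p)):
1. ~(([](q | ~p) -> <>[](q | ~p)) | <>(~p -> p)), 0
2. ~([](q | ~p) -> <>[](q | ~p)), 0
3. ~<>(~p -> p), 0
4. [](q | ~p), 0
5. ~<>[](q | ~p), 0
6. ~(~p -> p), 0
7. ~p, 0
8. q | ~p, 0
9. ~[](q | ~p), 0
10. ~(q | ~p), 1
11. ~q, 1
12. p, 1
13. ~(~p -> p), 1
14. ~p, 1
Accessibility: 0R0, 0R1, 1R1
Branch closes: p and ~p both at 1.
Every branch closes (one shown): valid in T, hence also in S4, S5 (every theorem of T is a theorem of S4 and S5).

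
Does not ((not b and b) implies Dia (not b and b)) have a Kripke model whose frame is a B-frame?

1. not ((not b and b) implies Dia (not b and b)), w0
2. not b and b, w0
3. not Dia (not b and b), w0
4. not b, w0
5. b, w0
Accessibility: w0Rw0
Branch closes: b and not b both at w0.
(One branch shown.) All branches close.

No, unsatisfiable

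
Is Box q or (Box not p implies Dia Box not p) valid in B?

Yes, valid

Tableau for the negation not (Box q or (Box not p implies Dia Box not p)):
1. not (Box q or (Box not p implies Dia Box not p)), u
2. not Box q, u
3. not (Box not p implies Dia Box not p), u
4. Box not p, u
5. not Dia Box not p, u
6. not p, u
7. not Box not p, u
8. not q, v
9. not p, v
10. not Box not p, v
11. p, w
12. not p, w
Accessibility: uRu, uRv, uRw, vRu, vRv, wRu, wRw
Branch closes: p and not p both at w.
Every branch of the negation's tableau closes; the branch above is one of them.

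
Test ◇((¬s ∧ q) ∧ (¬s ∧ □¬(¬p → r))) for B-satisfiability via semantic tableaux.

Satisfiable

1. ◇((¬s ∧ q) ∧ (¬s ∧ □¬(¬p → r))), w0
2. (¬s ∧ q) ∧ (¬s ∧ □¬(¬p → r)), w1
3. ¬s ∧ q, w1
4. ¬s ∧ □¬(¬p → r), w1
5. ¬s, w1
6. q, w1
7. □¬(¬p → r), w1
8. ¬(¬p → r), w0
9. ¬p, w0
10. ¬r, w0
11. ¬(¬p → r), w1
12. ¬p, w1
13. ¬r, w1
Accessibility: w0Rw0, w0Rw1, w1Rw0, w1Rw1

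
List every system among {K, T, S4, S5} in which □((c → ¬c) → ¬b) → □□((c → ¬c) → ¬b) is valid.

S4, S5

S4-tableau for the negation ¬(□((c → ¬c) → ¬b) → □□((c → ¬c) → ¬b)):
1. ¬(□((c → ¬c) → ¬b) → □□((c → ¬c) → ¬b)), u
2. □((c → ¬c) → ¬b), u
3. ¬□□((c → ¬c) → ¬b), u
4. (c → ¬c) → ¬b, u
5. ¬(c → ¬c), u
6. c, u
7. ¬□((c → ¬c) → ¬b), v
8. (c → ¬c) → ¬b, v
9. ¬(c → ¬c), v
10. c, v
11. ¬((c → ¬c) → ¬b), w
12. c → ¬c, w
13. b, w
14. (c → ¬c) → ¬b, w
15. ¬c, w
16. ¬(c → ¬c), w
17. c, w
Accessibility: uRu, uRv, uRw, vRv, vRw, wRw
Branch closes: c and ¬c both at w.
Every branch closes (one shown): valid in S4, hence also in S5 (every theorem of S4 is a theorem of S5).
T-tableau for the negation ¬(□((c → ¬c) → ¬b) → □□((c → ¬c) → ¬b)):
1. ¬(□((c → ¬c) → ¬b) → □□((c → ¬c) → ¬b)), u
2. □((c → ¬c) → ¬b), u
3. ¬□□((c → ¬c) → ¬b), u
4. (c → ¬c) → ¬b, u
5. ¬b, u
6. ¬□((c → ¬c) → ¬b), v
7. (c → ¬c) → ¬b, v
8. ¬b, v
9. ¬((c → ¬c) → ¬b), w
10. c → ¬c, w
11. b, w
12. ¬c, w
Accessibility: uRu, uRv, vRv, vRw, wRw
Complete open branch: countermodel on a T-frame, so not valid in T, nor in K (the same frame is also a K-frame).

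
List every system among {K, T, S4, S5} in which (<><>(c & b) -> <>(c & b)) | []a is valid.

S4, S5

S4-tableau for the negation ~((<><>(c & b) -> <>(c & b)) | []a):
1. ~((<><>(c & b) -> <>(c & b)) | []a), w0
2. ~(<><>(c & b) -> <>(c & b)), w0
3. ~[]a, w0
4. <><>(c & b), w0
5. ~<>(c & b), w0
6. ~(c & b), w0
7. ~b, w0
8. ~a, w1
9. ~(c & b), w1
10. ~b, w1
11. <>(c & b), w2
12. ~(c & b), w2
13. ~b, w2
14. c & b, w3
15. c, w3
16. b, w3
17. ~(c & b), w3
18. ~b, w3
Accessibility: w0Rw0, w0Rw1, w0Rw2, w0Rw3, w1Rw1, w2Rw2, w2Rw3, w3Rw3
Branch closes: b and ~b both at w3.
Every branch closes (one shown): valid in S4, hence also in S5 (every theorem of S4 is a theorem of S5).
T-tableau for the negation ~((<><>(c & b) -> <>(c & b)) | []a):
1. ~((<><>(c & b) -> <>(c & b)) | []a), w0
2. ~(<><>(c & b) -> <>(c & b)), w0
3. ~[]a, w0
4. <><>(c & b), w0
5. ~<>(c & b), w0
6. ~(c & b), w0
7. ~b, w0
8. ~a, w1
9. ~(c & b), w1
10. ~b, w1
11. <>(c & b), w2
12. ~(c & b), w2
13. ~b, w2
14. c & b, w3
15. c, w3
16. b, w3
Accessibility: w0Rw0, w0Rw1, w0Rw2, w1Rw1, w2Rw2, w2Rw3, w3Rw3
Complete open branch: countermodel on a T-frame, so not valid in T, nor in K (the same frame is also a K-frame).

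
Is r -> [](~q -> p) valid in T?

Not valid

Tableau for the negation ~(r -> [](~q -> p)):
1. ~(r -> [](~q -> p)), u
2. r, u   [~->-rule on 1]
3. ~[](~q -> p), u   [~->-rule on 1]
4. ~(~q -> p), v   [~[]-rule on 3: fresh world v, uRv]
5. ~q, v   [~->-rule on 4]
6. ~p, v   [~->-rule on 4]
Accessibility: uRu, uRv, vRv
The negation has an open branch (countermodel exists).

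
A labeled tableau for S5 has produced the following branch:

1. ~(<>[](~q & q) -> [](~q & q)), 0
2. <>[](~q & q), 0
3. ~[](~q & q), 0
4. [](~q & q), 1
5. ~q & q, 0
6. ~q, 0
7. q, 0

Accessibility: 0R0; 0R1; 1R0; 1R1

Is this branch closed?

Closed

Both q and ~q appear at 0.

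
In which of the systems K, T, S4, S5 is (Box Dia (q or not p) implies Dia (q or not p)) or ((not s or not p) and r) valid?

T, S4, S5

K-tableau for the negation not ((Box Dia (q or not p) implies Dia (q or not p)) or ((not s or not p) and r)):
1. not ((Box Dia (q or not p) implies Dia (q or not p)) or ((not s or not p) and r)), w0
2. not (Box Dia (q or not p) implies Dia (q or not p)), w0   [neg-or-rule on 1]
3. not ((not s or not p) and r), w0   [neg-or-rule on 1]
4. Box Dia (q or not p), w0   [neg-implies-rule on 2]
5. not Dia (q or not p), w0   [neg-implies-rule on 2]
6. not r, w0   [neg-and-rule on 3 (branches; this branch)]
Complete open branch: countermodel on a K-frame, so not valid in K.
T-tableau for the negation not ((Box Dia (q or not p) implies Dia (q or not p)) or ((not s or not p) and r)):
1. not ((Box Dia (q or not p) implies Dia (q or not p)) or ((not s or not p) and r)), w0
2. not (Box Dia (q or not p) implies Dia (q or not p)), w0   [neg-or-rule on 1]
3. not ((not s or not p) and r), w0   [neg-or-rule on 1]
4. Box Dia (q or not p), w0   [neg-implies-rule on 2]
5. not Dia (q or not p), w0   [neg-implies-rule on 2]
6. Dia (q or not p), w0   [Box-rule on 4 via w0Rw0]
7. not (q or not p), w0   [neg-Dia-rule on 5 via w0Rw0]
8. not q, w0   [neg-or-rule on 7]
9. p, w0   [neg-or-rule on 7]
10. not (not s or not p), w0   [neg-and-rule on 3 (branches; this branch)]
11. s, w0   [neg-or-rule on 10]
12. q or not p, w1   [Dia-rule on 6: fresh world w1, w0Rw1]
13. Dia (q or not p), w1   [Box-rule on 4 via w0Rw1]
14. not (q or not p), w1   [neg-Dia-rule on 5 via w0Rw1]
15. not q, w1   [neg-or-rule on 14]
16. p, w1   [neg-or-rule on 14]
17. not p, w1   [or-rule on 12 (branches; this branch)]
Accessibility: w0Rw0, w0Rw1, w1Rw1
Branch closes: p and not p both at w1.
Every branch closes (one shown): valid in T, hence also in S4, S5 (every theorem of T is a theorem of S4 and S5).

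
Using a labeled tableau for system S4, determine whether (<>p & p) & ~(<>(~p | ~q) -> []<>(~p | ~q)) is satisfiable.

1. (<>p & p) & ~(<>(~p | ~q) -> []<>(~p | ~q)), u
2. <>p & p, u
3. ~(<>(~p | ~q) -> []<>(~p | ~q)), u
4. <>p, u
5. p, u
6. <>(~p | ~q), u
7. ~[]<>(~p | ~q), u
8. p, v
9. ~p | ~q, w
10. ~q, w
11. ~<>(~p | ~q), x
12. ~(~p | ~q), x
13. p, x
14. q, x
Accessibility: uRu, uRv, uRw, uRx, vRv, wRw, xRx

Satisfiable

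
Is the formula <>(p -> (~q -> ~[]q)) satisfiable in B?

Yes, satisfiable

1. <>(p -> (~q -> ~[]q)), w0
2. p -> (~q -> ~[]q), w1
3. ~q -> ~[]q, w1
4. ~[]q, w1
5. ~q, w2
Accessibility: w0Rw0, w0Rw1, w1Rw0, w1Rw1, w1Rw2, w2Rw1, w2Rw2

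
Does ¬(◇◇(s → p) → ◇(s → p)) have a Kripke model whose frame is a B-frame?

Yes, satisfiable

1. ¬(◇◇(s → p) → ◇(s → p)), w0
2. ◇◇(s → p), w0
3. ¬◇(s → p), w0
4. ¬(s → p), w0
5. s, w0
6. ¬p, w0
7. ◇(s → p), w1
8. ¬(s → p), w1
9. s, w1
10. ¬p, w1
11. s → p, w2
12. p, w2
Accessibility: w0Rw0, w0Rw1, w1Rw0, w1Rw1, w1Rw2, w2Rw1, w2Rw2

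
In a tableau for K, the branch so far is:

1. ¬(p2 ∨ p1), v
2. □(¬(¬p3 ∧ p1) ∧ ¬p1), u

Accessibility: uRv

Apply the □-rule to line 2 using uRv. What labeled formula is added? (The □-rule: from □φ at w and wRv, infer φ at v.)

¬(¬p3 ∧ p1) ∧ ¬p1, v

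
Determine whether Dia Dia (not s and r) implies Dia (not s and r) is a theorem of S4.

Tableau for the negation not (Dia Dia (not s and r) implies Dia (not s and r)):
1. not (Dia Dia (not s and r) implies Dia (not s and r)), 0
2. Dia Dia (not s and r), 0
3. not Dia (not s and r), 0
4. not (not s and r), 0
5. not r, 0
6. Dia (not s and r), 1
7. not (not s and r), 1
8. not r, 1
9. not s and r, 2
10. not s, 2
11. r, 2
12. not (not s and r), 2
13. not r, 2
Accessibility: 0R0, 0R1, 0R2, 1R1, 1R2, 2R2
Branch closes: r and not r both at 2.
All branches of the negation close; one closing branch shown above.

Valid in S4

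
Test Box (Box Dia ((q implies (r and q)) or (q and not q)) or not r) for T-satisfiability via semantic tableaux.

Satisfiable

1. Box (Box Dia ((q implies (r and q)) or (q and not q)) or not r), u
2. Box Dia ((q implies (r and q)) or (q and not q)) or not r, u   [Box-rule on 1 via uRu]
3. not r, u   [or-rule on 2 (branches; this branch)]
Accessibility: uRu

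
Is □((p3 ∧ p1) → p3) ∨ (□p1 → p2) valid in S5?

Tableau for the negation ¬(□((p3 ∧ p1) → p3) ∨ (□p1 → p2)):
1. ¬(□((p3 ∧ p1) → p3) ∨ (□p1 → p2)), u
2. ¬□((p3 ∧ p1) → p3), u
3. ¬(□p1 → p2), u
4. □p1, u
5. ¬p2, u
6. p1, u
7. ¬((p3 ∧ p1) → p3), v
8. p3 ∧ p1, v
9. ¬p3, v
10. p3, v
11. p1, v
Accessibility: uRu, uRv, vRu, vRv
Branch closes: p3 and ¬p3 both at v.
All branches of the negation close; one closing branch shown above.

Yes, valid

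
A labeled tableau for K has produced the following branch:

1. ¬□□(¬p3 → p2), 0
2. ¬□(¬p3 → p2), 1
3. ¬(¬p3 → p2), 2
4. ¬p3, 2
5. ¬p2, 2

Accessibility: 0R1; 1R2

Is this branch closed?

Not closed

No atom appears with both signs at the same world.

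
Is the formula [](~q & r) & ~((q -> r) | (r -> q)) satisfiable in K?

Unsatisfiable

1. [](~q & r) & ~((q -> r) | (r -> q)), u
2. [](~q & r), u   [&-rule on 1]
3. ~((q -> r) | (r -> q)), u   [&-rule on 1]
4. ~(q -> r), u   [~|-rule on 3]
5. ~(r -> q), u   [~|-rule on 3]
6. q, u   [~->-rule on 4]
7. ~r, u   [~->-rule on 4]
8. r, u   [~->-rule on 5]
9. ~q, u   [~->-rule on 5]
Branch closes: r and ~r both at u.
All branches of the tableau close; one closing branch shown above.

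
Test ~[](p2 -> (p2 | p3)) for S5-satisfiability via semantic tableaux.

1. ~[](p2 -> (p2 | p3)), u
2. ~(p2 -> (p2 | p3)), v
3. p2, v
4. ~(p2 | p3), v
5. ~p2, v
6. ~p3, v
Accessibility: uRu, uRv, vRu, vRv
Branch closes: p2 and ~p2 both at v.
(One branch shown.) All branches close.

No, unsatisfiable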